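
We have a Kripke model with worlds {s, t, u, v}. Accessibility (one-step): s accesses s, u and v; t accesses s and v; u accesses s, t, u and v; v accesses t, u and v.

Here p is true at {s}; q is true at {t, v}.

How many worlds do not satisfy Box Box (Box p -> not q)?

s: successors {s, u, v}; Box (Box p -> not q) there: s:T, u:T, v:T. ✓
t: successors {s, v}; Box (Box p -> not q) there: s:T, v:T. ✓
u: successors {s, t, u, v}; Box (Box p -> not q) there: s:T, t:T, u:T, v:T. ✓
v: successors {t, u, v}; Box (Box p -> not q) there: t:T, u:T, v:T. ✓
Satisfying worlds: {s, t, u, v}.
So Box Box (Box p -> not q) fails at the other 0 worlds.

0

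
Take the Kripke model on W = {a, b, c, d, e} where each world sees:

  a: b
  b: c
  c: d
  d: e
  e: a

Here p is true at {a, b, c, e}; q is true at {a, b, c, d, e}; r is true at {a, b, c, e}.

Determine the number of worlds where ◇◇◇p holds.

4

a: successors {b}; ◇◇p there: b:F. ✗
b: successors {c}; ◇◇p there: c:T. ✓
c: successors {d}; ◇◇p there: d:T. ✓
d: successors {e}; ◇◇p there: e:T. ✓
e: successors {a}; ◇◇p there: a:T. ✓
Satisfying worlds: {b, c, d, e}.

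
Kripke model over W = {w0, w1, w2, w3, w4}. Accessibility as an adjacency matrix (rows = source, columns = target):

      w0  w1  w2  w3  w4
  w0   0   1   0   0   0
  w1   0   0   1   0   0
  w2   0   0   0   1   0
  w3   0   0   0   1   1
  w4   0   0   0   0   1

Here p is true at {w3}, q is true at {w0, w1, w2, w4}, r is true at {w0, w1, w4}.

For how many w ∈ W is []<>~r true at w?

3

w0: successors {w1}; <>~r there: w1:T. ✓
w1: successors {w2}; <>~r there: w2:T. ✓
w2: successors {w3}; <>~r there: w3:T. ✓
w3: successors {w3, w4}; <>~r there: w3:T, w4:F. ✗
w4: successors {w4}; <>~r there: w4:F. ✗
Satisfying worlds: {w0, w1, w2}.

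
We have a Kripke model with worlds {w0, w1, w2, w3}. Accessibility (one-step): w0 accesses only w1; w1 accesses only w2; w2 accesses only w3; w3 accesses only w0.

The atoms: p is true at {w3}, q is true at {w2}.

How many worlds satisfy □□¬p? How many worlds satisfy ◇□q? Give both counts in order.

3 and 1

For □□¬p:
w0: successors {w1}; □¬p there: w1:T. ✓
w1: successors {w2}; □¬p there: w2:F. ✗
w2: successors {w3}; □¬p there: w3:T. ✓
w3: successors {w0}; □¬p there: w0:T. ✓
— 3 worlds.
For ◇□q:
w0: successors {w1}; □q there: w1:T. ✓
w1: successors {w2}; □q there: w2:F. ✗
w2: successors {w3}; □q there: w3:F. ✗
w3: successors {w0}; □q there: w0:F. ✗
— 1 world.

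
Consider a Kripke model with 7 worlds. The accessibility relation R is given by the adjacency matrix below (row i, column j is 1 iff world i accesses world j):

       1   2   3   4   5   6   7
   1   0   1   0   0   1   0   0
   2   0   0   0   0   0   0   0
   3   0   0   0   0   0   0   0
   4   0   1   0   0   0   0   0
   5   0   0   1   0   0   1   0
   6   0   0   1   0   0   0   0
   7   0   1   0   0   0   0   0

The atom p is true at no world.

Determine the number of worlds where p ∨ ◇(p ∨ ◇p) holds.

1: p is F, ◇(p ∨ ◇p) is F. ✗
2: p is F, ◇(p ∨ ◇p) is F. ✗
3: p is F, ◇(p ∨ ◇p) is F. ✗
4: p is F, ◇(p ∨ ◇p) is F. ✗
5: p is F, ◇(p ∨ ◇p) is F. ✗
6: p is F, ◇(p ∨ ◇p) is F. ✗
7: p is F, ◇(p ∨ ◇p) is F. ✗
Satisfying worlds: ∅.

0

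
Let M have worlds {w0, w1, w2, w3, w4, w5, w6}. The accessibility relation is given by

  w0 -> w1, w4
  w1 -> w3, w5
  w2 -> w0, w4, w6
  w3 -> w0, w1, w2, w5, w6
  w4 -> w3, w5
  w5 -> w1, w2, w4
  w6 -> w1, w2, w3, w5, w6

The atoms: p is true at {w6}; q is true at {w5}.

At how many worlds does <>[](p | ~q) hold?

6

w0: successors {w1, w4}; [](p | ~q) there: w1:F, w4:F. ✗
w1: successors {w3, w5}; [](p | ~q) there: w3:F, w5:T. ✓
w2: successors {w0, w4, w6}; [](p | ~q) there: w0:T, w4:F, w6:F. ✓
w3: successors {w0, w1, w2, w5, w6}; [](p | ~q) there: w0:T, w1:F, w2:T, w5:T, w6:F. ✓
w4: successors {w3, w5}; [](p | ~q) there: w3:F, w5:T. ✓
w5: successors {w1, w2, w4}; [](p | ~q) there: w1:F, w2:T, w4:F. ✓
w6: successors {w1, w2, w3, w5, w6}; [](p | ~q) there: w1:F, w2:T, w3:F, w5:T, w6:F. ✓
Satisfying worlds: {w1, w2, w3, w4, w5, w6}.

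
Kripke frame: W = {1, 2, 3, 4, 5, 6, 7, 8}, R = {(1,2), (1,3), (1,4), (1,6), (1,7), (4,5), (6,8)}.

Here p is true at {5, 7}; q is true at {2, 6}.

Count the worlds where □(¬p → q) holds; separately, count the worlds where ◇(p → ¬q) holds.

For □(¬p → q):
1: successors {2, 3, 4, 6, 7}; ¬p → q there: 2:T, 3:F, 4:F, 6:T, 7:T. ✗
2: no successors, so □(¬p → q) holds vacuously. ✓
3: no successors, so □(¬p → q) holds vacuously. ✓
4: successors {5}; ¬p → q there: 5:T. ✓
5: no successors, so □(¬p → q) holds vacuously. ✓
6: successors {8}; ¬p → q there: 8:F. ✗
7: no successors, so □(¬p → q) holds vacuously. ✓
8: no successors, so □(¬p → q) holds vacuously. ✓
— 6 worlds.
For ◇(p → ¬q):
1: successors {2, 3, 4, 6, 7}; p → ¬q there: 2:T, 3:T, 4:T, 6:T, 7:T. ✓
2: no successors, so ◇(p → ¬q) fails. ✗
3: no successors, so ◇(p → ¬q) fails. ✗
4: successors {5}; p → ¬q there: 5:T. ✓
5: no successors, so ◇(p → ¬q) fails. ✗
6: successors {8}; p → ¬q there: 8:T. ✓
7: no successors, so ◇(p → ¬q) fails. ✗
8: no successors, so ◇(p → ¬q) fails. ✗
— 3 worlds.

6 and 3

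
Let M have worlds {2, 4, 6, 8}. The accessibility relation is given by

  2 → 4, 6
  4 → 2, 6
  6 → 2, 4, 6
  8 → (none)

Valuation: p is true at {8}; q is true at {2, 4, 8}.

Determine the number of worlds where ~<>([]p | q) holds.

1

2: <>([]p | q) is T. ✗
4: <>([]p | q) is T. ✗
6: <>([]p | q) is T. ✗
8: <>([]p | q) is F. ✓
Satisfying worlds: {8}.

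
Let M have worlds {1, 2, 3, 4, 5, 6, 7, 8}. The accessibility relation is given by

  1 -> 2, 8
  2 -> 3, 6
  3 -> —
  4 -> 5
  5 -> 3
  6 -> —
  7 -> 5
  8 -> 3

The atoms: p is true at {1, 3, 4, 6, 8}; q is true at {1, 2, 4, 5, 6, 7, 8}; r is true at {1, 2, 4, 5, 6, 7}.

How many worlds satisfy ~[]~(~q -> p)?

6

1: []~(~q -> p) is F. ✓
2: []~(~q -> p) is F. ✓
3: []~(~q -> p) is T. ✗
4: []~(~q -> p) is F. ✓
5: []~(~q -> p) is F. ✓
6: []~(~q -> p) is T. ✗
7: []~(~q -> p) is F. ✓
8: []~(~q -> p) is F. ✓
Satisfying worlds: {1, 2, 4, 5, 7, 8}.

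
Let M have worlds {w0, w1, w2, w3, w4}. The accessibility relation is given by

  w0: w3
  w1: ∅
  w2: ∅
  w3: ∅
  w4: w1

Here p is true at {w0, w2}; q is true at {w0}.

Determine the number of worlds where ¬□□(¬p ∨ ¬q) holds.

0

w0: □□(¬p ∨ ¬q) is T. ✗
w1: □□(¬p ∨ ¬q) is T. ✗
w2: □□(¬p ∨ ¬q) is T. ✗
w3: □□(¬p ∨ ¬q) is T. ✗
w4: □□(¬p ∨ ¬q) is T. ✗
Satisfying worlds: ∅.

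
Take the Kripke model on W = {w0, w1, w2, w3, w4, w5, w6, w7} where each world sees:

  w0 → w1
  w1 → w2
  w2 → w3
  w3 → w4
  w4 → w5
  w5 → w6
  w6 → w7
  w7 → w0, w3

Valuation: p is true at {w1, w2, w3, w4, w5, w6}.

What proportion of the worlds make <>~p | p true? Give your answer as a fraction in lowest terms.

7/8

w0: <>~p is F, p is F. ✗
w1: <>~p is F, p is T. ✓
w2: <>~p is F, p is T. ✓
w3: <>~p is F, p is T. ✓
w4: <>~p is F, p is T. ✓
w5: <>~p is F, p is T. ✓
w6: <>~p is T, p is T. ✓
w7: <>~p is T, p is F. ✓
That's 7 of 8 worlds, so 7/8.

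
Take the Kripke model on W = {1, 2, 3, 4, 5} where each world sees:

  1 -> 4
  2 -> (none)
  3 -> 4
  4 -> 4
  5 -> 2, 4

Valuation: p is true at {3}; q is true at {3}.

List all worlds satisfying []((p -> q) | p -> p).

{2}

1: successors {4}; (p -> q) | p -> p there: 4:F. ✗
2: no successors, so []((p -> q) | p -> p) holds vacuously. ✓
3: successors {4}; (p -> q) | p -> p there: 4:F. ✗
4: successors {4}; (p -> q) | p -> p there: 4:F. ✗
5: successors {2, 4}; (p -> q) | p -> p there: 2:F, 4:F. ✗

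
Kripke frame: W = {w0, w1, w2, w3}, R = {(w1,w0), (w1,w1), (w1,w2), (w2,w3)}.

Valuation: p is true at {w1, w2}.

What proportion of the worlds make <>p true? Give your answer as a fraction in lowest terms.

1/4

w0: no successors, so <>p fails. ✗
w1: successors {w0, w1, w2}; p there: w0:F, w1:T, w2:T. ✓
w2: successors {w3}; p there: w3:F. ✗
w3: no successors, so <>p fails. ✗
That's 1 of 4 worlds, so 1/4.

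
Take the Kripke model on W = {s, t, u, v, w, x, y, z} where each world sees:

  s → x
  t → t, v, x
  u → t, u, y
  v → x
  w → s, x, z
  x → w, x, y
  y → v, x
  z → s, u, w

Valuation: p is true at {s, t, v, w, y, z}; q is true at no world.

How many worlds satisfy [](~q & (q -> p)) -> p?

s: [](~q & (q -> p)) is T, p is T. ✓
t: [](~q & (q -> p)) is T, p is T. ✓
u: [](~q & (q -> p)) is T, p is F. ✗
v: [](~q & (q -> p)) is T, p is T. ✓
w: [](~q & (q -> p)) is T, p is T. ✓
x: [](~q & (q -> p)) is T, p is F. ✗
y: [](~q & (q -> p)) is T, p is T. ✓
z: [](~q & (q -> p)) is T, p is T. ✓
Satisfying worlds: {s, t, v, w, y, z}.

6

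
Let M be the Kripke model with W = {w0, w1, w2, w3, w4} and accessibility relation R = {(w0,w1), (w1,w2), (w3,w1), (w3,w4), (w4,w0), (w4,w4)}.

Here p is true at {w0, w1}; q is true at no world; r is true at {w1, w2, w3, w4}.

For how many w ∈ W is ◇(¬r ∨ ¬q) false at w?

w0: successors {w1}; ¬r ∨ ¬q there: w1:T. ✓
w1: successors {w2}; ¬r ∨ ¬q there: w2:T. ✓
w2: no successors, so ◇(¬r ∨ ¬q) fails. ✗
w3: successors {w1, w4}; ¬r ∨ ¬q there: w1:T, w4:T. ✓
w4: successors {w0, w4}; ¬r ∨ ¬q there: w0:T, w4:T. ✓
Satisfying worlds: {w0, w1, w3, w4}.
So ◇(¬r ∨ ¬q) fails at the other 1 world.

1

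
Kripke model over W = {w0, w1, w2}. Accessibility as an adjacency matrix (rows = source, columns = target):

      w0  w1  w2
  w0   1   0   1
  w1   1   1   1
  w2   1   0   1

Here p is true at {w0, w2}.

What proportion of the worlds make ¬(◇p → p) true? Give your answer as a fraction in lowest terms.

1/3

w0: ◇p → p is T. ✗
w1: ◇p → p is F. ✓
w2: ◇p → p is T. ✗
That's 1 of 3 worlds, so 1/3.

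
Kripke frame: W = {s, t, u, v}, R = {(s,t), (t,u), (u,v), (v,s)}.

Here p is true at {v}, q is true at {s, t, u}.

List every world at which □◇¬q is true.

{t}

s: successors {t}; ◇¬q there: t:F. ✗
t: successors {u}; ◇¬q there: u:T. ✓
u: successors {v}; ◇¬q there: v:F. ✗
v: successors {s}; ◇¬q there: s:F. ✗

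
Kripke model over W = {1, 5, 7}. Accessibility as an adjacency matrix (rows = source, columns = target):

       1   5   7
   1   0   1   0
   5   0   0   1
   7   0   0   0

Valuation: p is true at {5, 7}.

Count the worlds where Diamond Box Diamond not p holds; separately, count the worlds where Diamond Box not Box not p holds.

1 and 1

For Diamond Box Diamond not p:
1: successors {5}; Box Diamond not p there: 5:F. ✗
5: successors {7}; Box Diamond not p there: 7:T. ✓
7: no successors, so Diamond Box Diamond not p fails. ✗
— 1 world.
For Diamond Box not Box not p:
1: successors {5}; Box not Box not p there: 5:F. ✗
5: successors {7}; Box not Box not p there: 7:T. ✓
7: no successors, so Diamond Box not Box not p fails. ✗
— 1 world.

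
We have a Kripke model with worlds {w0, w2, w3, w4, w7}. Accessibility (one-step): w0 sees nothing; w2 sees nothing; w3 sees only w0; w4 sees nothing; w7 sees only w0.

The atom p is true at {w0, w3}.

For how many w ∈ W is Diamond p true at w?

2

w0: no successors, so Diamond p fails. ✗
w2: no successors, so Diamond p fails. ✗
w3: successors {w0}; p there: w0:T. ✓
w4: no successors, so Diamond p fails. ✗
w7: successors {w0}; p there: w0:T. ✓
Satisfying worlds: {w3, w7}.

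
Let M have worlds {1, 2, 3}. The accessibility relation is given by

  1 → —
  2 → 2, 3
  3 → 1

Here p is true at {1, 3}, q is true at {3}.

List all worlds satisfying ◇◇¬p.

1: no successors, so ◇◇¬p fails. ✗
2: successors {2, 3}; ◇¬p there: 2:T, 3:F. ✓
3: successors {1}; ◇¬p there: 1:F. ✗

{2}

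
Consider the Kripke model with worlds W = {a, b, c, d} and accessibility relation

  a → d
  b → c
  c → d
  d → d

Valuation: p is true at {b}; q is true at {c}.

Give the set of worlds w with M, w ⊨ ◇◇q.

∅

a: successors {d}; ◇q there: d:F. ✗
b: successors {c}; ◇q there: c:F. ✗
c: successors {d}; ◇q there: d:F. ✗
d: successors {d}; ◇q there: d:F. ✗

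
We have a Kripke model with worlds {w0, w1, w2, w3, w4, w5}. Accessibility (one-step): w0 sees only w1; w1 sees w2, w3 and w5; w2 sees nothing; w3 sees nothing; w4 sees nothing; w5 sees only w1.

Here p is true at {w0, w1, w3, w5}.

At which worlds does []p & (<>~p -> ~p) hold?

w0: []p is T, <>~p -> ~p is T. ✓
w1: []p is F, <>~p -> ~p is F. ✗
w2: []p is T, <>~p -> ~p is T. ✓
w3: []p is T, <>~p -> ~p is T. ✓
w4: []p is T, <>~p -> ~p is T. ✓
w5: []p is T, <>~p -> ~p is T. ✓

{w0, w2, w3, w4, w5}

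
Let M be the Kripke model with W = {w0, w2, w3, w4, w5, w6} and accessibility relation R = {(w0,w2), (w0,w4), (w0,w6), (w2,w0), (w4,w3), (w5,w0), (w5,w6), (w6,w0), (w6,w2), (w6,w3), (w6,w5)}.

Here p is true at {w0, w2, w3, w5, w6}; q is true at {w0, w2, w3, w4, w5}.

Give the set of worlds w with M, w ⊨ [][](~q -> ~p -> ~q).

{w0, w2, w3, w4, w5, w6}

w0: successors {w2, w4, w6}; [](~q -> ~p -> ~q) there: w2:T, w4:T, w6:T. ✓
w2: successors {w0}; [](~q -> ~p -> ~q) there: w0:T. ✓
w3: no successors, so [][](~q -> ~p -> ~q) holds vacuously. ✓
w4: successors {w3}; [](~q -> ~p -> ~q) there: w3:T. ✓
w5: successors {w0, w6}; [](~q -> ~p -> ~q) there: w0:T, w6:T. ✓
w6: successors {w0, w2, w3, w5}; [](~q -> ~p -> ~q) there: w0:T, w2:T, w3:T, w5:T. ✓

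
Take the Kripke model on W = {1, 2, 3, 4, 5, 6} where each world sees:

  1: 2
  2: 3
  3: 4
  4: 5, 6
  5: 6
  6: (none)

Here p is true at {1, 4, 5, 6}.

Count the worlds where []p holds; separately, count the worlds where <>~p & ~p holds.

4 and 1

For []p:
1: successors {2}; p there: 2:F. ✗
2: successors {3}; p there: 3:F. ✗
3: successors {4}; p there: 4:T. ✓
4: successors {5, 6}; p there: 5:T, 6:T. ✓
5: successors {6}; p there: 6:T. ✓
6: no successors, so []p holds vacuously. ✓
— 4 worlds.
For <>~p & ~p:
1: <>~p is T, ~p is F. ✗
2: <>~p is T, ~p is T. ✓
3: <>~p is F, ~p is T. ✗
4: <>~p is F, ~p is F. ✗
5: <>~p is F, ~p is F. ✗
6: <>~p is F, ~p is F. ✗
— 1 world.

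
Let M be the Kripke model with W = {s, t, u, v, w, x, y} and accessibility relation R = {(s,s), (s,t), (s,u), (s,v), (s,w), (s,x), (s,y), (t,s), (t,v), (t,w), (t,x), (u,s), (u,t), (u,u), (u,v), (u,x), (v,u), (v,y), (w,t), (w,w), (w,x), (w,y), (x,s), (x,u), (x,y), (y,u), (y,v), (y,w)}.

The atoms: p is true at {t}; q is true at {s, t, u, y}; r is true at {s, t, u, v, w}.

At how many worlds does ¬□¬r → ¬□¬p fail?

s: ¬□¬r is T, ¬□¬p is T. ✓
t: ¬□¬r is T, ¬□¬p is F. ✗
u: ¬□¬r is T, ¬□¬p is T. ✓
v: ¬□¬r is T, ¬□¬p is F. ✗
w: ¬□¬r is T, ¬□¬p is T. ✓
x: ¬□¬r is T, ¬□¬p is F. ✗
y: ¬□¬r is T, ¬□¬p is F. ✗
Satisfying worlds: {s, u, w}.
So ¬□¬r → ¬□¬p fails at the other 4 worlds.

4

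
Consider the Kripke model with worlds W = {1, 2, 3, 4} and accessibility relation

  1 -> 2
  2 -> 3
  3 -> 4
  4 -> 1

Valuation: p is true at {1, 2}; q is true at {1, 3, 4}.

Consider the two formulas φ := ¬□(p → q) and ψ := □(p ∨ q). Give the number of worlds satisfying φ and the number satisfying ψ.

1 and 4

For ¬□(p → q):
1: □(p → q) is F. ✓
2: □(p → q) is T. ✗
3: □(p → q) is T. ✗
4: □(p → q) is T. ✗
— 1 world.
For □(p ∨ q):
1: successors {2}; p ∨ q there: 2:T. ✓
2: successors {3}; p ∨ q there: 3:T. ✓
3: successors {4}; p ∨ q there: 4:T. ✓
4: successors {1}; p ∨ q there: 1:T. ✓
— 4 worlds.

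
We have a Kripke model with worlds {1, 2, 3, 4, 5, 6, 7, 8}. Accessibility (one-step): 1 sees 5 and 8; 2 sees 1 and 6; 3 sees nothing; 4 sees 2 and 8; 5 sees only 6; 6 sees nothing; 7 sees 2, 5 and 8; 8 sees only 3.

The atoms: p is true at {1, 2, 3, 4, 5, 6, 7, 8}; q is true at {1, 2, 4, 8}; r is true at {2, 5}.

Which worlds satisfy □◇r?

{3, 6}

1: successors {5, 8}; ◇r there: 5:F, 8:F. ✗
2: successors {1, 6}; ◇r there: 1:T, 6:F. ✗
3: no successors, so □◇r holds vacuously. ✓
4: successors {2, 8}; ◇r there: 2:F, 8:F. ✗
5: successors {6}; ◇r there: 6:F. ✗
6: no successors, so □◇r holds vacuously. ✓
7: successors {2, 5, 8}; ◇r there: 2:F, 5:F, 8:F. ✗
8: successors {3}; ◇r there: 3:F. ✗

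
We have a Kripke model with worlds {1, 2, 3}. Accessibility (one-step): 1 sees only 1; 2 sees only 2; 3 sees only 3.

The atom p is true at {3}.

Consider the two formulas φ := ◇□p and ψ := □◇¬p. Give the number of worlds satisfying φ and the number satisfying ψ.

1 and 2

For ◇□p:
1: successors {1}; □p there: 1:F. ✗
2: successors {2}; □p there: 2:F. ✗
3: successors {3}; □p there: 3:T. ✓
— 1 world.
For □◇¬p:
1: successors {1}; ◇¬p there: 1:T. ✓
2: successors {2}; ◇¬p there: 2:T. ✓
3: successors {3}; ◇¬p there: 3:F. ✗
— 2 worlds.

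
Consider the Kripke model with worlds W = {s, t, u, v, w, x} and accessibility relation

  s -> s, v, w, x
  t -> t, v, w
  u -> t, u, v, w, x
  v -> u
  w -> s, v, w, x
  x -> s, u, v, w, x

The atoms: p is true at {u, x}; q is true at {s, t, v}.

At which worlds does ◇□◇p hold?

s: successors {s, v, w, x}; □◇p there: s:T, v:T, w:T, x:T. ✓
t: successors {t, v, w}; □◇p there: t:F, v:T, w:T. ✓
u: successors {t, u, v, w, x}; □◇p there: t:F, u:F, v:T, w:T, x:T. ✓
v: successors {u}; □◇p there: u:F. ✗
w: successors {s, v, w, x}; □◇p there: s:T, v:T, w:T, x:T. ✓
x: successors {s, u, v, w, x}; □◇p there: s:T, u:F, v:T, w:T, x:T. ✓

{s, t, u, w, x}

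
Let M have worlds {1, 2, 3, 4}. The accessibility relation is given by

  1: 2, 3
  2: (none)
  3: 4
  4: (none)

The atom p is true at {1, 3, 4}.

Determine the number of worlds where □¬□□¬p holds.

2

1: successors {2, 3}; ¬□□¬p there: 2:F, 3:F. ✗
2: no successors, so □¬□□¬p holds vacuously. ✓
3: successors {4}; ¬□□¬p there: 4:F. ✗
4: no successors, so □¬□□¬p holds vacuously. ✓
Satisfying worlds: {2, 4}.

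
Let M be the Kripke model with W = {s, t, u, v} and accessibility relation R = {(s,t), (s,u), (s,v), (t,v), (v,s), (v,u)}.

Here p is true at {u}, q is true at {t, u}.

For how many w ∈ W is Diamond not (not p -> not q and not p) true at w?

1

s: successors {t, u, v}; not (not p -> not q and not p) there: t:T, u:F, v:F. ✓
t: successors {v}; not (not p -> not q and not p) there: v:F. ✗
u: no successors, so Diamond not (not p -> not q and not p) fails. ✗
v: successors {s, u}; not (not p -> not q and not p) there: s:F, u:F. ✗
Satisfying worlds: {s}.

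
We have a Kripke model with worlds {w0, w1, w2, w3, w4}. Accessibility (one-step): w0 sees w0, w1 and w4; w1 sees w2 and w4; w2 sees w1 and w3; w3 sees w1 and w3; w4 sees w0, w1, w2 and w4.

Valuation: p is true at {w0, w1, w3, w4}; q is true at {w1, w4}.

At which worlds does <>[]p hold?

w0: successors {w0, w1, w4}; []p there: w0:T, w1:F, w4:F. ✓
w1: successors {w2, w4}; []p there: w2:T, w4:F. ✓
w2: successors {w1, w3}; []p there: w1:F, w3:T. ✓
w3: successors {w1, w3}; []p there: w1:F, w3:T. ✓
w4: successors {w0, w1, w2, w4}; []p there: w0:T, w1:F, w2:T, w4:F. ✓

{w0, w1, w2, w3, w4}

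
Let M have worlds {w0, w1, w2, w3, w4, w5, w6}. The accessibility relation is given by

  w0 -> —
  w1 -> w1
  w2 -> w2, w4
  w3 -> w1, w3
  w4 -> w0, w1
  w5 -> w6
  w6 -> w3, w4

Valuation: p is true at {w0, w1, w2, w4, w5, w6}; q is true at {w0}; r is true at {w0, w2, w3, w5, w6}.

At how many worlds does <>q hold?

1

w0: no successors, so <>q fails. ✗
w1: successors {w1}; q there: w1:F. ✗
w2: successors {w2, w4}; q there: w2:F, w4:F. ✗
w3: successors {w1, w3}; q there: w1:F, w3:F. ✗
w4: successors {w0, w1}; q there: w0:T, w1:F. ✓
w5: successors {w6}; q there: w6:F. ✗
w6: successors {w3, w4}; q there: w3:F, w4:F. ✗
Satisfying worlds: {w4}.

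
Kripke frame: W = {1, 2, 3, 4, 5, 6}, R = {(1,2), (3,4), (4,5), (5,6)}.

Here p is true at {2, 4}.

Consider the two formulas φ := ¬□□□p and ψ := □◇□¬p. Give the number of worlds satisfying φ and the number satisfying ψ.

1 and 4

For ¬□□□p:
1: □□□p is T. ✗
2: □□□p is T. ✗
3: □□□p is F. ✓
4: □□□p is T. ✗
5: □□□p is T. ✗
6: □□□p is T. ✗
— 1 world.
For □◇□¬p:
1: successors {2}; ◇□¬p there: 2:F. ✗
2: no successors, so □◇□¬p holds vacuously. ✓
3: successors {4}; ◇□¬p there: 4:T. ✓
4: successors {5}; ◇□¬p there: 5:T. ✓
5: successors {6}; ◇□¬p there: 6:F. ✗
6: no successors, so □◇□¬p holds vacuously. ✓
— 4 worlds.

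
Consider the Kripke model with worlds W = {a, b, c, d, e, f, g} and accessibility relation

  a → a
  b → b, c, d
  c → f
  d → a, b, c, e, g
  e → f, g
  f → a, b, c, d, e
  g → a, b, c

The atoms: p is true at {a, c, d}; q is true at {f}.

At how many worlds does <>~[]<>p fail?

1

a: successors {a}; ~[]<>p there: a:F. ✗
b: successors {b, c, d}; ~[]<>p there: b:T, c:F, d:T. ✓
c: successors {f}; ~[]<>p there: f:T. ✓
d: successors {a, b, c, e, g}; ~[]<>p there: a:F, b:T, c:F, e:F, g:T. ✓
e: successors {f, g}; ~[]<>p there: f:T, g:T. ✓
f: successors {a, b, c, d, e}; ~[]<>p there: a:F, b:T, c:F, d:T, e:F. ✓
g: successors {a, b, c}; ~[]<>p there: a:F, b:T, c:F. ✓
Satisfying worlds: {b, c, d, e, f, g}.
So <>~[]<>p fails at the other 1 world.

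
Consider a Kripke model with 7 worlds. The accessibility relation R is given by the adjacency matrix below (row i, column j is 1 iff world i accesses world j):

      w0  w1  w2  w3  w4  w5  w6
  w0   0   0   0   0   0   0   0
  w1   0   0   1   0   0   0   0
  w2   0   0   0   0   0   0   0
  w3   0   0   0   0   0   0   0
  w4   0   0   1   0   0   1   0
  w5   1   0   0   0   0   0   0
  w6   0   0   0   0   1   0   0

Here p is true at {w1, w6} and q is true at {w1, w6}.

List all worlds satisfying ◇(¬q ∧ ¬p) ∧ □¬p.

w0: ◇(¬q ∧ ¬p) is F, □¬p is T. ✗
w1: ◇(¬q ∧ ¬p) is T, □¬p is T. ✓
w2: ◇(¬q ∧ ¬p) is F, □¬p is T. ✗
w3: ◇(¬q ∧ ¬p) is F, □¬p is T. ✗
w4: ◇(¬q ∧ ¬p) is T, □¬p is T. ✓
w5: ◇(¬q ∧ ¬p) is T, □¬p is T. ✓
w6: ◇(¬q ∧ ¬p) is T, □¬p is T. ✓

{w1, w4, w5, w6}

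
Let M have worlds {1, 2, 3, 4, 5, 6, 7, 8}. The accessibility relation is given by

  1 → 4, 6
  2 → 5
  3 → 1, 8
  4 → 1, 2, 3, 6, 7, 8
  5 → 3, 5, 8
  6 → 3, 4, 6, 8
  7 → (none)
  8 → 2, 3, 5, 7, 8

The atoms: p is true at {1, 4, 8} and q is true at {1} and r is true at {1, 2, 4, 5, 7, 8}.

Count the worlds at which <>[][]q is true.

2

1: successors {4, 6}; [][]q there: 4:F, 6:F. ✗
2: successors {5}; [][]q there: 5:F. ✗
3: successors {1, 8}; [][]q there: 1:F, 8:F. ✗
4: successors {1, 2, 3, 6, 7, 8}; [][]q there: 1:F, 2:F, 3:F, 6:F, 7:T, 8:F. ✓
5: successors {3, 5, 8}; [][]q there: 3:F, 5:F, 8:F. ✗
6: successors {3, 4, 6, 8}; [][]q there: 3:F, 4:F, 6:F, 8:F. ✗
7: no successors, so <>[][]q fails. ✗
8: successors {2, 3, 5, 7, 8}; [][]q there: 2:F, 3:F, 5:F, 7:T, 8:F. ✓
Satisfying worlds: {4, 8}.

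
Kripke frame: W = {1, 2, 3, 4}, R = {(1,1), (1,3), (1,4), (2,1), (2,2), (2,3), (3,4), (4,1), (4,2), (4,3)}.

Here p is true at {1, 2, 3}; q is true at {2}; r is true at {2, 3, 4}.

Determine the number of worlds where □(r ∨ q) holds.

1

1: successors {1, 3, 4}; r ∨ q there: 1:F, 3:T, 4:T. ✗
2: successors {1, 2, 3}; r ∨ q there: 1:F, 2:T, 3:T. ✗
3: successors {4}; r ∨ q there: 4:T. ✓
4: successors {1, 2, 3}; r ∨ q there: 1:F, 2:T, 3:T. ✗
Satisfying worlds: {3}.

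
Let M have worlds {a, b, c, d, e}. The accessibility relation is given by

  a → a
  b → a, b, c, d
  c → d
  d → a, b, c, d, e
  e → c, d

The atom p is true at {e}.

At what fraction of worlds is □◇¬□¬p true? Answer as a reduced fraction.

a: successors {a}; ◇¬□¬p there: a:F. ✗
b: successors {a, b, c, d}; ◇¬□¬p there: a:F, b:T, c:T, d:T. ✗
c: successors {d}; ◇¬□¬p there: d:T. ✓
d: successors {a, b, c, d, e}; ◇¬□¬p there: a:F, b:T, c:T, d:T, e:T. ✗
e: successors {c, d}; ◇¬□¬p there: c:T, d:T. ✓
That's 2 of 5 worlds, so 2/5.

2/5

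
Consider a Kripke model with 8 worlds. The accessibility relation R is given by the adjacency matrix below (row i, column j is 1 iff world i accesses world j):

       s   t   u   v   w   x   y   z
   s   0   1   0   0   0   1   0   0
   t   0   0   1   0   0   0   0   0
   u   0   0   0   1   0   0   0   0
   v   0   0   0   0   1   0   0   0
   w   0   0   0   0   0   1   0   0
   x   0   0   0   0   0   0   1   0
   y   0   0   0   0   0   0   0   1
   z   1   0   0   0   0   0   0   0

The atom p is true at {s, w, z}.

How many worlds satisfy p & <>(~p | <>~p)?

3

s: p is T, <>(~p | <>~p) is T. ✓
t: p is F, <>(~p | <>~p) is T. ✗
u: p is F, <>(~p | <>~p) is T. ✗
v: p is F, <>(~p | <>~p) is T. ✗
w: p is T, <>(~p | <>~p) is T. ✓
x: p is F, <>(~p | <>~p) is T. ✗
y: p is F, <>(~p | <>~p) is F. ✗
z: p is T, <>(~p | <>~p) is T. ✓
Satisfying worlds: {s, w, z}.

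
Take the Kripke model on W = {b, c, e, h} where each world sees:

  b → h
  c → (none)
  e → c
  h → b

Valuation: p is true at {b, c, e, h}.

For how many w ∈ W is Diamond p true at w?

b: successors {h}; p there: h:T. ✓
c: no successors, so Diamond p fails. ✗
e: successors {c}; p there: c:T. ✓
h: successors {b}; p there: b:T. ✓
Satisfying worlds: {b, e, h}.

3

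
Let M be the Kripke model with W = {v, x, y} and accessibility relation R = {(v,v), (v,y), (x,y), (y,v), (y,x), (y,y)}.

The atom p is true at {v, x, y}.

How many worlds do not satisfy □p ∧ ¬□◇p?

v: □p is T, ¬□◇p is F. ✗
x: □p is T, ¬□◇p is F. ✗
y: □p is T, ¬□◇p is F. ✗
Satisfying worlds: ∅.
So □p ∧ ¬□◇p fails at the other 3 worlds.

3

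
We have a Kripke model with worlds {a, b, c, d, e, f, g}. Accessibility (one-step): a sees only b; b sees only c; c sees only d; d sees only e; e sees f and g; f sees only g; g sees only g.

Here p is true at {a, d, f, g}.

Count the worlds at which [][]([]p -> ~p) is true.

a: successors {b}; []([]p -> ~p) there: b:T. ✓
b: successors {c}; []([]p -> ~p) there: c:T. ✓
c: successors {d}; []([]p -> ~p) there: d:T. ✓
d: successors {e}; []([]p -> ~p) there: e:F. ✗
e: successors {f, g}; []([]p -> ~p) there: f:F, g:F. ✗
f: successors {g}; []([]p -> ~p) there: g:F. ✗
g: successors {g}; []([]p -> ~p) there: g:F. ✗
Satisfying worlds: {a, b, c}.

3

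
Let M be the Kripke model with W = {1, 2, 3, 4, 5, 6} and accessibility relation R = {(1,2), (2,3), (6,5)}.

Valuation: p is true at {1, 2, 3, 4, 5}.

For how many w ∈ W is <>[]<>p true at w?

2

1: successors {2}; []<>p there: 2:F. ✗
2: successors {3}; []<>p there: 3:T. ✓
3: no successors, so <>[]<>p fails. ✗
4: no successors, so <>[]<>p fails. ✗
5: no successors, so <>[]<>p fails. ✗
6: successors {5}; []<>p there: 5:T. ✓
Satisfying worlds: {2, 6}.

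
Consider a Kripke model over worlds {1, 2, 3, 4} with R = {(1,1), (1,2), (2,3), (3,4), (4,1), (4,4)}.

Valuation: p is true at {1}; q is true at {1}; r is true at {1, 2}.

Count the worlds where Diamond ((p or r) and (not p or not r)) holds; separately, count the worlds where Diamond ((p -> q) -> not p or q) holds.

For Diamond ((p or r) and (not p or not r)):
1: successors {1, 2}; (p or r) and (not p or not r) there: 1:F, 2:T. ✓
2: successors {3}; (p or r) and (not p or not r) there: 3:F. ✗
3: successors {4}; (p or r) and (not p or not r) there: 4:F. ✗
4: successors {1, 4}; (p or r) and (not p or not r) there: 1:F, 4:F. ✗
— 1 world.
For Diamond ((p -> q) -> not p or q):
1: successors {1, 2}; (p -> q) -> not p or q there: 1:T, 2:T. ✓
2: successors {3}; (p -> q) -> not p or q there: 3:T. ✓
3: successors {4}; (p -> q) -> not p or q there: 4:T. ✓
4: successors {1, 4}; (p -> q) -> not p or q there: 1:T, 4:T. ✓
— 4 worlds.

1 and 4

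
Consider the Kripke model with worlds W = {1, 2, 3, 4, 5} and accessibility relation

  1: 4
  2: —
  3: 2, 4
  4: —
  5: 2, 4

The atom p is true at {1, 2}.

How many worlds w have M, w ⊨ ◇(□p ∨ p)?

3

1: successors {4}; □p ∨ p there: 4:T. ✓
2: no successors, so ◇(□p ∨ p) fails. ✗
3: successors {2, 4}; □p ∨ p there: 2:T, 4:T. ✓
4: no successors, so ◇(□p ∨ p) fails. ✗
5: successors {2, 4}; □p ∨ p there: 2:T, 4:T. ✓
Satisfying worlds: {1, 3, 5}.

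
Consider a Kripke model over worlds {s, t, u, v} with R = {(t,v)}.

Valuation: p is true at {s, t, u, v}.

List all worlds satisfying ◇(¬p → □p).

{t}

s: no successors, so ◇(¬p → □p) fails. ✗
t: successors {v}; ¬p → □p there: v:T. ✓
u: no successors, so ◇(¬p → □p) fails. ✗
v: no successors, so ◇(¬p → □p) fails. ✗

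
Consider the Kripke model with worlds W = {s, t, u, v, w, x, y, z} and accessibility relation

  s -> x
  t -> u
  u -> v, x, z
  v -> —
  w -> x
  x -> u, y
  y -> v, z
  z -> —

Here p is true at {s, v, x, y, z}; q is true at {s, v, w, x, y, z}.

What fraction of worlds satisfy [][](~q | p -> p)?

s: successors {x}; [](~q | p -> p) there: x:F. ✗
t: successors {u}; [](~q | p -> p) there: u:T. ✓
u: successors {v, x, z}; [](~q | p -> p) there: v:T, x:F, z:T. ✗
v: no successors, so [][](~q | p -> p) holds vacuously. ✓
w: successors {x}; [](~q | p -> p) there: x:F. ✗
x: successors {u, y}; [](~q | p -> p) there: u:T, y:T. ✓
y: successors {v, z}; [](~q | p -> p) there: v:T, z:T. ✓
z: no successors, so [][](~q | p -> p) holds vacuously. ✓
That's 5 of 8 worlds, so 5/8.

5/8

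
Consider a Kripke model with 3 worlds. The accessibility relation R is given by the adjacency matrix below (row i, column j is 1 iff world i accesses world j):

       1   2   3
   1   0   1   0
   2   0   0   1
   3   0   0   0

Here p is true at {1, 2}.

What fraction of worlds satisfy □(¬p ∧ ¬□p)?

1: successors {2}; ¬p ∧ ¬□p there: 2:F. ✗
2: successors {3}; ¬p ∧ ¬□p there: 3:F. ✗
3: no successors, so □(¬p ∧ ¬□p) holds vacuously. ✓
That's 1 of 3 worlds, so 1/3.

1/3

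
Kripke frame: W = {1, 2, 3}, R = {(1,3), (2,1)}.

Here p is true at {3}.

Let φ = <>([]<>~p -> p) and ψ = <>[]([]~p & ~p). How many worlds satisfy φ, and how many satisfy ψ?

For <>([]<>~p -> p):
1: successors {3}; []<>~p -> p there: 3:T. ✓
2: successors {1}; []<>~p -> p there: 1:T. ✓
3: no successors, so <>([]<>~p -> p) fails. ✗
— 2 worlds.
For <>[]([]~p & ~p):
1: successors {3}; []([]~p & ~p) there: 3:T. ✓
2: successors {1}; []([]~p & ~p) there: 1:F. ✗
3: no successors, so <>[]([]~p & ~p) fails. ✗
— 1 world.

2 and 1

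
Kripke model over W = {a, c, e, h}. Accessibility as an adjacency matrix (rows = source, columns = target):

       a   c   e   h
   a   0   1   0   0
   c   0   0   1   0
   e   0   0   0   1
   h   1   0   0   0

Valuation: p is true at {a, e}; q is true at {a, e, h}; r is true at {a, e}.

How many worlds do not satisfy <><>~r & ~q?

3

a: <><>~r is F, ~q is F. ✗
c: <><>~r is T, ~q is T. ✓
e: <><>~r is F, ~q is F. ✗
h: <><>~r is T, ~q is F. ✗
Satisfying worlds: {c}.
So <><>~r & ~q fails at the other 3 worlds.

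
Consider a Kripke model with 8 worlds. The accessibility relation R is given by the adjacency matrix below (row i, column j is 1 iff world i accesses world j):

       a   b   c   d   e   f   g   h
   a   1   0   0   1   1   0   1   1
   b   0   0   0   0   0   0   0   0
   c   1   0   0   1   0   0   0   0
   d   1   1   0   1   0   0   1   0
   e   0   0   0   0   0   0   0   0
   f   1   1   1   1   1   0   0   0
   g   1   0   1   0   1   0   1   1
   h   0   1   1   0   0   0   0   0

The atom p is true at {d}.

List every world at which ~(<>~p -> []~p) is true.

a: <>~p -> []~p is F. ✓
b: <>~p -> []~p is T. ✗
c: <>~p -> []~p is F. ✓
d: <>~p -> []~p is F. ✓
e: <>~p -> []~p is T. ✗
f: <>~p -> []~p is F. ✓
g: <>~p -> []~p is T. ✗
h: <>~p -> []~p is T. ✗

{a, c, d, f}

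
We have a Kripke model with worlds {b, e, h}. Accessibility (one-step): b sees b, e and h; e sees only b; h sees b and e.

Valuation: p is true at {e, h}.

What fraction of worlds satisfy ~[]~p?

b: []~p is F. ✓
e: []~p is T. ✗
h: []~p is F. ✓
That's 2 of 3 worlds, so 2/3.

2/3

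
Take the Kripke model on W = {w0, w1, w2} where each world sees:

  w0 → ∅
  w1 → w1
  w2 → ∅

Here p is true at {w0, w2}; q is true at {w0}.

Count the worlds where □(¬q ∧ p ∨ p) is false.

1

w0: no successors, so □(¬q ∧ p ∨ p) holds vacuously. ✓
w1: successors {w1}; ¬q ∧ p ∨ p there: w1:F. ✗
w2: no successors, so □(¬q ∧ p ∨ p) holds vacuously. ✓
Satisfying worlds: {w0, w2}.
So □(¬q ∧ p ∨ p) fails at the other 1 world.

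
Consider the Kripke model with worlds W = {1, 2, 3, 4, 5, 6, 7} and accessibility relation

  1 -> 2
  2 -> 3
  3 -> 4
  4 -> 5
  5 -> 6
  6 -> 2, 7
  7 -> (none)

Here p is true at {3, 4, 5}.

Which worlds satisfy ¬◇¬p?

{2, 3, 4, 7}

1: ◇¬p is T. ✗
2: ◇¬p is F. ✓
3: ◇¬p is F. ✓
4: ◇¬p is F. ✓
5: ◇¬p is T. ✗
6: ◇¬p is T. ✗
7: ◇¬p is F. ✓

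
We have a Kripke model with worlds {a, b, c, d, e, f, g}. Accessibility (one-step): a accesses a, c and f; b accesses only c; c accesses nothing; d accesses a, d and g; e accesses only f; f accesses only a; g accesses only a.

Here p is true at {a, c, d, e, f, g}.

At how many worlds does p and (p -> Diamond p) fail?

a: p is T, p -> Diamond p is T. ✓
b: p is F, p -> Diamond p is T. ✗
c: p is T, p -> Diamond p is F. ✗
d: p is T, p -> Diamond p is T. ✓
e: p is T, p -> Diamond p is T. ✓
f: p is T, p -> Diamond p is T. ✓
g: p is T, p -> Diamond p is T. ✓
Satisfying worlds: {a, d, e, f, g}.
So p and (p -> Diamond p) fails at the other 2 worlds.

2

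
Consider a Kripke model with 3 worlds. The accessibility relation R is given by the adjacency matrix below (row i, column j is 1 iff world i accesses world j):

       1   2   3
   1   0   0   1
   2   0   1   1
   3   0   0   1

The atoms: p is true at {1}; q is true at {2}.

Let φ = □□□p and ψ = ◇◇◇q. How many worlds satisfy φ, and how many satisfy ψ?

0 and 1

For □□□p:
1: successors {3}; □□p there: 3:F. ✗
2: successors {2, 3}; □□p there: 2:F, 3:F. ✗
3: successors {3}; □□p there: 3:F. ✗
— 0 worlds.
For ◇◇◇q:
1: successors {3}; ◇◇q there: 3:F. ✗
2: successors {2, 3}; ◇◇q there: 2:T, 3:F. ✓
3: successors {3}; ◇◇q there: 3:F. ✗
— 1 world.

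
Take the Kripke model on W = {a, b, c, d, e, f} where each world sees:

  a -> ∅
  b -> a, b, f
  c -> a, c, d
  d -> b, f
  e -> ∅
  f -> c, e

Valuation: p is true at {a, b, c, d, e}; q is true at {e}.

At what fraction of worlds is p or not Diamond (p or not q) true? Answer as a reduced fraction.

a: p is T, not Diamond (p or not q) is T. ✓
b: p is T, not Diamond (p or not q) is F. ✓
c: p is T, not Diamond (p or not q) is F. ✓
d: p is T, not Diamond (p or not q) is F. ✓
e: p is T, not Diamond (p or not q) is T. ✓
f: p is F, not Diamond (p or not q) is F. ✗
That's 5 of 6 worlds, so 5/6.

5/6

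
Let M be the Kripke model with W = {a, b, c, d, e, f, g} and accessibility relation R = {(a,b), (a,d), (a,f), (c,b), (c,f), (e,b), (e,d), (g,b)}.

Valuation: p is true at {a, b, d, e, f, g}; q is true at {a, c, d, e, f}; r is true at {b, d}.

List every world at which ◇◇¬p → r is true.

{a, b, c, d, e, f, g}

a: ◇◇¬p is F, r is F. ✓
b: ◇◇¬p is F, r is T. ✓
c: ◇◇¬p is F, r is F. ✓
d: ◇◇¬p is F, r is T. ✓
e: ◇◇¬p is F, r is F. ✓
f: ◇◇¬p is F, r is F. ✓
g: ◇◇¬p is F, r is F. ✓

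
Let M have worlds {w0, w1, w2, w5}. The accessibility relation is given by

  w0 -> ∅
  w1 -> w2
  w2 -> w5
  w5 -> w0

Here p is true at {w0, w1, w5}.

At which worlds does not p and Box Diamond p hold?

{w2}

w0: not p is F, Box Diamond p is T. ✗
w1: not p is F, Box Diamond p is T. ✗
w2: not p is T, Box Diamond p is T. ✓
w5: not p is F, Box Diamond p is F. ✗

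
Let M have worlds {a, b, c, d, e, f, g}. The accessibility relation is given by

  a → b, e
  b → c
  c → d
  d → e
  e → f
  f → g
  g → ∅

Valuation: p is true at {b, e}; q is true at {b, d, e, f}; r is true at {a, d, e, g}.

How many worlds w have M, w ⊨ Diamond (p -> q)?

a: successors {b, e}; p -> q there: b:T, e:T. ✓
b: successors {c}; p -> q there: c:T. ✓
c: successors {d}; p -> q there: d:T. ✓
d: successors {e}; p -> q there: e:T. ✓
e: successors {f}; p -> q there: f:T. ✓
f: successors {g}; p -> q there: g:T. ✓
g: no successors, so Diamond (p -> q) fails. ✗
Satisfying worlds: {a, b, c, d, e, f}.

6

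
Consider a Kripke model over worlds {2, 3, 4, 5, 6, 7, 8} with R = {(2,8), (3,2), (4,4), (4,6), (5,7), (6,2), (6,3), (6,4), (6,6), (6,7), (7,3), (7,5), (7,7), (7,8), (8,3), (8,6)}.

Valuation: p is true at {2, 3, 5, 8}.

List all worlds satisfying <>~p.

2: successors {8}; ~p there: 8:F. ✗
3: successors {2}; ~p there: 2:F. ✗
4: successors {4, 6}; ~p there: 4:T, 6:T. ✓
5: successors {7}; ~p there: 7:T. ✓
6: successors {2, 3, 4, 6, 7}; ~p there: 2:F, 3:F, 4:T, 6:T, 7:T. ✓
7: successors {3, 5, 7, 8}; ~p there: 3:F, 5:F, 7:T, 8:F. ✓
8: successors {3, 6}; ~p there: 3:F, 6:T. ✓

{4, 5, 6, 7, 8}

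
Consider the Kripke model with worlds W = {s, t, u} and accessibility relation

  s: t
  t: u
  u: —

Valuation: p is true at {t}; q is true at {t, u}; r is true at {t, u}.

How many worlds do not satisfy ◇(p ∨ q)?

s: successors {t}; p ∨ q there: t:T. ✓
t: successors {u}; p ∨ q there: u:T. ✓
u: no successors, so ◇(p ∨ q) fails. ✗
Satisfying worlds: {s, t}.
So ◇(p ∨ q) fails at the other 1 world.

1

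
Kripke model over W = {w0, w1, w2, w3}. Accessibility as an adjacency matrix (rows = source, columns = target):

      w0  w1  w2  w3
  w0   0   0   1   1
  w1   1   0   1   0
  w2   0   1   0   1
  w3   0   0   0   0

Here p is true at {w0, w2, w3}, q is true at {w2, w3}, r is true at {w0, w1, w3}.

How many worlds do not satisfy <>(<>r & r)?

w0: successors {w2, w3}; <>r & r there: w2:F, w3:F. ✗
w1: successors {w0, w2}; <>r & r there: w0:T, w2:F. ✓
w2: successors {w1, w3}; <>r & r there: w1:T, w3:F. ✓
w3: no successors, so <>(<>r & r) fails. ✗
Satisfying worlds: {w1, w2}.
So <>(<>r & r) fails at the other 2 worlds.

2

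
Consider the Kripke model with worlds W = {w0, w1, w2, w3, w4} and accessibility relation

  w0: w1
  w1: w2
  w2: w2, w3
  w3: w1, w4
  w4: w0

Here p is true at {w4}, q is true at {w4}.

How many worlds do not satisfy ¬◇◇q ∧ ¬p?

w0: ¬◇◇q is T, ¬p is T. ✓
w1: ¬◇◇q is T, ¬p is T. ✓
w2: ¬◇◇q is F, ¬p is T. ✗
w3: ¬◇◇q is T, ¬p is T. ✓
w4: ¬◇◇q is T, ¬p is F. ✗
Satisfying worlds: {w0, w1, w3}.
So ¬◇◇q ∧ ¬p fails at the other 2 worlds.

2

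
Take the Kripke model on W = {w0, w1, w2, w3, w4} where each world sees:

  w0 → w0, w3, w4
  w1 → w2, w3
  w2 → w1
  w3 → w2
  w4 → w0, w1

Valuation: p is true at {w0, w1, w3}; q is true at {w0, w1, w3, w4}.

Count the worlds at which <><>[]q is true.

w0: successors {w0, w3, w4}; <>[]q there: w0:T, w3:T, w4:T. ✓
w1: successors {w2, w3}; <>[]q there: w2:F, w3:T. ✓
w2: successors {w1}; <>[]q there: w1:T. ✓
w3: successors {w2}; <>[]q there: w2:F. ✗
w4: successors {w0, w1}; <>[]q there: w0:T, w1:T. ✓
Satisfying worlds: {w0, w1, w2, w4}.

4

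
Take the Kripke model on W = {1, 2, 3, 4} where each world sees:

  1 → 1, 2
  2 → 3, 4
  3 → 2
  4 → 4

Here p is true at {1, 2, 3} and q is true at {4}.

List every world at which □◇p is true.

1: successors {1, 2}; ◇p there: 1:T, 2:T. ✓
2: successors {3, 4}; ◇p there: 3:T, 4:F. ✗
3: successors {2}; ◇p there: 2:T. ✓
4: successors {4}; ◇p there: 4:F. ✗

{1, 3}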